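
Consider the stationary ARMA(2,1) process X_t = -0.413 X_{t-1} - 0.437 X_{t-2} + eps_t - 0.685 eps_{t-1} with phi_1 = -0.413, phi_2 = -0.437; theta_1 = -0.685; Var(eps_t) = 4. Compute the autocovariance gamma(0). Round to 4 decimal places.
\gamma(0) = 10.0402

Multiply the model equation by X_{t-k} and take expectations. With theta_0 = psi_0 = 1 and psi_j the MA(infinity) weights, this gives
  gamma(k) - sum_i phi_i gamma(k-i) = c_k,
  c_k = sigma^2 * sum_{j=k..q} theta_j psi_{j-k}   (c_k = 0 for k > q),
using gamma(-m) = gamma(m).
psi-weights needed (psi_j = theta_j + sum_i phi_i psi_{j-i}):
  psi_1 = theta_1 + phi_1 = -0.685 + (-0.413) = -1.098
Right-hand sides:
  c_0 = sigma^2 (1 + theta_1 psi_1) = 4 * (1 + (-0.685)(-1.098)) = 4 * 1.75213 = 7.00852
  c_1 = sigma^2 theta_1 = 4 * (-0.685) = -2.74
  c_2 = 0
Equations for k = 0, 1, 2 (AR order 2, c_2 = 0):
  (E0) gamma(0) = phi_1 gamma(1) + phi_2 gamma(2) + c_0
  (E1) gamma(1) = phi_1 gamma(0) + phi_2 gamma(1) + c_1
  (E2) gamma(2) = phi_1 gamma(1) + phi_2 gamma(0)
From (E1): gamma(1) = A gamma(0) + B with
  A = phi_1 / (1 - phi_2) = -0.413 / 1.437 = -0.287404,   B = c_1 / (1 - phi_2) = -2.74 / 1.437 = -1.90675.
Insert (E2) into (E0): gamma(0) (1 - phi_2^2) = phi_1 (1 + phi_2) gamma(1) + c_0.
  phi_1 (1 + phi_2) = (-0.413)(0.563) = -0.232519,   1 - phi_2^2 = 0.809031.
Replace gamma(1) by A gamma(0) + B and collect gamma(0):
  gamma(0) [0.809031 - (-0.232519)(-0.287404)] = (-0.232519)(-1.90675) + 7.00852
  gamma(0) * 0.742204 = 7.451876
  gamma(0) = 7.451876 / 0.742204 = 10.040198.
Therefore gamma(0) = 10.0402 (to 4 decimal places).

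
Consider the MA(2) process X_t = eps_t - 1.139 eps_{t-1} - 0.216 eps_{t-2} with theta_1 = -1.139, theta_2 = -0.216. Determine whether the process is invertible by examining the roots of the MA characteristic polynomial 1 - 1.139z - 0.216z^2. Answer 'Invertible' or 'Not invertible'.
\text{Not invertible}

The MA(q) characteristic polynomial is P(z) = 1 - 1.139z - 0.216z^2.
Invertibility requires all roots to lie outside the unit circle, i.e. |z| > 1 for every root.
Set 1 + (-1.139) z + (-0.216) z^2 = 0, i.e. a z^2 + b z + c = 0 with a = -0.216, b = -1.139, c = 1.
Discriminant D = b^2 - 4ac = (-1.139)^2 - 4*(-0.216)*1 = 1.297321 - (-0.864) = 2.161321.
D >= 0, so the roots are real: z = (-b +/- sqrt(D)) / (2a) = (1.139 +/- 1.470143) / (-0.432).
  z_1 = (1.139 + 1.470143) / (-0.432) = -6.0397,   |z_1| = 6.0397.
  z_2 = (1.139 - 1.470143) / (-0.432) = 0.7665,   |z_2| = 0.7665.
Moduli of all roots: 6.0397, 0.7665.
All moduli strictly greater than 1? No.
Verdict: Not invertible.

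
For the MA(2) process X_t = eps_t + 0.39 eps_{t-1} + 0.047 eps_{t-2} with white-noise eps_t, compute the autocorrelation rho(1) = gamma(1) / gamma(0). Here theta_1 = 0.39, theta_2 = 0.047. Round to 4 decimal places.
\rho(1) = 0.3537

For an MA(q) process with theta_0 = 1, the autocovariance is
  gamma(k) = sigma^2 * sum_{i=0..q-k} theta_i * theta_{i+k},
and rho(k) = gamma(k) / gamma(0). Sigma^2 cancels.
  numerator   = (1)*(0.39) + (0.39)*(0.047) = 0.40833.
  denominator = (1)^2 + (0.39)^2 + (0.047)^2 = 1.154309.
  rho(1) = 0.40833 / 1.154309 = 0.3537.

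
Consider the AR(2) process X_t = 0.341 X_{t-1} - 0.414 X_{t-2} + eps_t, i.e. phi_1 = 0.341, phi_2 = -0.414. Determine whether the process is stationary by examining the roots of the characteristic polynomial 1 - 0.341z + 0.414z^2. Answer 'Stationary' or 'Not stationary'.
\text{Stationary}

The AR(p) characteristic polynomial is P(z) = 1 - 0.341z + 0.414z^2.
Stationarity requires all roots to lie outside the unit circle, i.e. |z| > 1 for every root.
Set 1 + (-0.341) z + (0.414) z^2 = 0, i.e. a z^2 + b z + c = 0 with a = 0.414, b = -0.341, c = 1.
Discriminant D = b^2 - 4ac = (-0.341)^2 - 4*(0.414)*1 = 0.116281 - (1.656) = -1.539719.
D < 0, so the roots are the complex-conjugate pair z = (-b +/- i sqrt(-D)) / (2a) = 0.4118 +/- 1.4986i.
For a conjugate pair |z|^2 = z * conj(z) = (product of roots) = c/a = 1/(0.414) = 2.415459, so |z| = sqrt(2.415459) = 1.5542 for both roots.
Moduli of all roots: 1.5542, 1.5542.
All moduli strictly greater than 1? Yes.
Verdict: Stationary.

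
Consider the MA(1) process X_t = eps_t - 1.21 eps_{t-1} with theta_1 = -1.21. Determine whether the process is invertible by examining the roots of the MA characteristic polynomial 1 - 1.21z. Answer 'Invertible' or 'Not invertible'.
\text{Not invertible}

The MA(q) characteristic polynomial is P(z) = 1 - 1.21z.
Invertibility requires all roots to lie outside the unit circle, i.e. |z| > 1 for every root.
This is linear in z: 1 + (-1.21) z = 0  =>  z = -1/(-1.21) = 0.826446,  |z| = 0.826446.
Moduli of all roots: 0.8264.
All moduli strictly greater than 1? No.
Verdict: Not invertible.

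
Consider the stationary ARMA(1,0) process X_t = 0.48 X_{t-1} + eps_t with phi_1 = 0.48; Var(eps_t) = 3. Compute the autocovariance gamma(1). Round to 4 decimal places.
\gamma(1) = 1.8711

Multiply the model equation by X_{t-k} and take expectations. With theta_0 = psi_0 = 1 and psi_j the MA(infinity) weights, this gives
  gamma(k) - sum_i phi_i gamma(k-i) = c_k,
  c_k = sigma^2 * sum_{j=k..q} theta_j psi_{j-k}   (c_k = 0 for k > q),
using gamma(-m) = gamma(m).
Pure AR (q = 0): c_0 = sigma^2 = 3, c_k = 0 for k >= 1.
Equations for k = 0 and k = 1 (AR order 1):
  gamma(0) = phi_1 gamma(1) + c_0
  gamma(1) = phi_1 gamma(0) + c_1
Substituting the second into the first: gamma(0) (1 - phi_1^2) = c_0 + phi_1 c_1, so
  gamma(0) = c_0 / (1 - phi_1^2) = 3 / (1 - (0.48)^2) = 3 / 0.7696 = 3.898129.
  gamma(1) = phi_1 gamma(0) = (0.48)(3.898129) = 1.871102.
Therefore gamma(1) = 1.8711 (to 4 decimal places).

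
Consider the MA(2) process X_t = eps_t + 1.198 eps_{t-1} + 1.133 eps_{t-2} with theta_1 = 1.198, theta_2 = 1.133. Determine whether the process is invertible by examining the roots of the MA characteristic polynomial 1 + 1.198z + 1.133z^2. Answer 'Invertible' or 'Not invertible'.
\text{Not invertible}

The MA(q) characteristic polynomial is P(z) = 1 + 1.198z + 1.133z^2.
Invertibility requires all roots to lie outside the unit circle, i.e. |z| > 1 for every root.
Set 1 + (1.198) z + (1.133) z^2 = 0, i.e. a z^2 + b z + c = 0 with a = 1.133, b = 1.198, c = 1.
Discriminant D = b^2 - 4ac = (1.198)^2 - 4*(1.133)*1 = 1.435204 - (4.532) = -3.096796.
D < 0, so the roots are the complex-conjugate pair z = (-b +/- i sqrt(-D)) / (2a) = -0.5287 +/- 0.7766i.
For a conjugate pair |z|^2 = z * conj(z) = (product of roots) = c/a = 1/(1.133) = 0.882613, so |z| = sqrt(0.882613) = 0.9395 for both roots.
Moduli of all roots: 0.9395, 0.9395.
All moduli strictly greater than 1? No.
Verdict: Not invertible.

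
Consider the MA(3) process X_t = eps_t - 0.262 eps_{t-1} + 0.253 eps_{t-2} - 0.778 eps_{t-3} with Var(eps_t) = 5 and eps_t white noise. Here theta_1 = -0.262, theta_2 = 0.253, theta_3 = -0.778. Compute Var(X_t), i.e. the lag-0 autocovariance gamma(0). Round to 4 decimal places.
\gamma(0) = 8.6897

For an MA(q) process X_t = eps_t + sum_i theta_i eps_{t-i} with
Var(eps_t) = sigma^2, the variance is
  gamma(0) = sigma^2 * (1 + sum_i theta_i^2).
  sum_i theta_i^2 = (-0.262)^2 + (0.253)^2 + (-0.778)^2 = 0.068644 + 0.064009 + 0.605284 = 0.737937.
  gamma(0) = 5 * (1 + 0.737937) = 5 * 1.737937 = 8.689685, which rounds to 8.6897.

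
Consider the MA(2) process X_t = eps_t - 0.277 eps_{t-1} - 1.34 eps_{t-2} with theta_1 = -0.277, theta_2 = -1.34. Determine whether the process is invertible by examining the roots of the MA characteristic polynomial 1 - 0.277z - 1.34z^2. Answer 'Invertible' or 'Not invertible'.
\text{Not invertible}

The MA(q) characteristic polynomial is P(z) = 1 - 0.277z - 1.34z^2.
Invertibility requires all roots to lie outside the unit circle, i.e. |z| > 1 for every root.
Set 1 + (-0.277) z + (-1.34) z^2 = 0, i.e. a z^2 + b z + c = 0 with a = -1.34, b = -0.277, c = 1.
Discriminant D = b^2 - 4ac = (-0.277)^2 - 4*(-1.34)*1 = 0.076729 - (-5.36) = 5.436729.
D >= 0, so the roots are real: z = (-b +/- sqrt(D)) / (2a) = (0.277 +/- 2.331679) / (-2.68).
  z_1 = (0.277 + 2.331679) / (-2.68) = -0.9734,   |z_1| = 0.9734.
  z_2 = (0.277 - 2.331679) / (-2.68) = 0.7667,   |z_2| = 0.7667.
Moduli of all roots: 0.9734, 0.7667.
All moduli strictly greater than 1? No.
Verdict: Not invertible.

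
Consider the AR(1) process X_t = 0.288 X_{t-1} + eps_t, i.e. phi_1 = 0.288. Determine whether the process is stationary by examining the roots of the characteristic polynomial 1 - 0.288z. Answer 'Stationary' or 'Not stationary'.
\text{Stationary}

The AR(p) characteristic polynomial is P(z) = 1 - 0.288z.
Stationarity requires all roots to lie outside the unit circle, i.e. |z| > 1 for every root.
This is linear in z: 1 + (-0.288) z = 0  =>  z = -1/(-0.288) = 3.472222,  |z| = 3.472222.
Moduli of all roots: 3.4722.
All moduli strictly greater than 1? Yes.
Verdict: Stationary.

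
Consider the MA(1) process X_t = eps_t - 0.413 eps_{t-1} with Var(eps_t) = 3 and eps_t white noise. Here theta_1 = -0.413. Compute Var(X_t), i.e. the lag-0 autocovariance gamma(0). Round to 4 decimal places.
\gamma(0) = 3.5117

For an MA(q) process X_t = eps_t + sum_i theta_i eps_{t-i} with
Var(eps_t) = sigma^2, the variance is
  gamma(0) = sigma^2 * (1 + sum_i theta_i^2).
  sum_i theta_i^2 = (-0.413)^2 = 0.170569.
  gamma(0) = 3 * (1 + 0.170569) = 3 * 1.170569 = 3.511707, which rounds to 3.5117.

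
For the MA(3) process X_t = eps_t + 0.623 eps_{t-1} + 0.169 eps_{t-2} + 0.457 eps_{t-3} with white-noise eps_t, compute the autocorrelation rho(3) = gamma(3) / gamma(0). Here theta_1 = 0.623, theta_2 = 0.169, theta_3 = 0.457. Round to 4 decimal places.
\rho(3) = 0.2811

For an MA(q) process with theta_0 = 1, the autocovariance is
  gamma(k) = sigma^2 * sum_{i=0..q-k} theta_i * theta_{i+k},
and rho(k) = gamma(k) / gamma(0). Sigma^2 cancels.
  numerator   = (1)*(0.457) = 0.457.
  denominator = (1)^2 + (0.623)^2 + (0.169)^2 + (0.457)^2 = 1.625539.
  rho(3) = 0.457 / 1.625539 = 0.2811.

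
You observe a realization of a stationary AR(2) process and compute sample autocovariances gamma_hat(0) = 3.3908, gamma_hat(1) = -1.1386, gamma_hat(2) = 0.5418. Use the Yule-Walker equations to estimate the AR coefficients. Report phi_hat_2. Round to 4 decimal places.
\hat\phi_{2} = 0.0530

The Yule-Walker equations for an AR(p) process read, in matrix form,
  Gamma_p phi = r_p,   with   (Gamma_p)_{ij} = gamma(|i - j|),
                       (r_p)_i = gamma(i),   i,j = 1..p.
Substitute the sample gammas (Toeplitz matrix and right-hand side of size 2):
  Gamma_p = [[3.3908, -1.1386], [-1.1386, 3.3908]]
  r_p     = [-1.1386, 0.5418]
Written out:
  3.3908 phi_1 - 1.1386 phi_2 = -1.1386
  -1.1386 phi_1 + 3.3908 phi_2 = 0.5418
Solve by Cramer's rule:
  det = gamma(0)^2 - gamma(1)^2 = (3.3908)^2 - (-1.1386)^2 = 11.49752464 - 1.29640996 = 10.20111468
  phi_hat_1 = [gamma(1) gamma(0) - gamma(1) gamma(2)] / det = [(-1.1386)(3.3908) - (-1.1386)(0.5418)] / 10.20111468 = -3.2438714 / 10.20111468 = -0.318
  phi_hat_2 = [gamma(0) gamma(2) - gamma(1)^2] / det = [(3.3908)(0.5418) - (-1.1386)^2] / 10.20111468 = 0.54072548 / 10.20111468 = 0.053
So phi_hat = [-0.3180, 0.0530].
Therefore phi_hat_2 = 0.0530.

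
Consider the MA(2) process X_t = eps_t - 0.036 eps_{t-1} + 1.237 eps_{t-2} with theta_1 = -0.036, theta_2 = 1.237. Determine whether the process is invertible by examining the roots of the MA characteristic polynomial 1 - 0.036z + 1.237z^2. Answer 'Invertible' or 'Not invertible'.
\text{Not invertible}

The MA(q) characteristic polynomial is P(z) = 1 - 0.036z + 1.237z^2.
Invertibility requires all roots to lie outside the unit circle, i.e. |z| > 1 for every root.
Set 1 + (-0.036) z + (1.237) z^2 = 0, i.e. a z^2 + b z + c = 0 with a = 1.237, b = -0.036, c = 1.
Discriminant D = b^2 - 4ac = (-0.036)^2 - 4*(1.237)*1 = 0.001296 - (4.948) = -4.946704.
D < 0, so the roots are the complex-conjugate pair z = (-b +/- i sqrt(-D)) / (2a) = 0.0146 +/- 0.899i.
For a conjugate pair |z|^2 = z * conj(z) = (product of roots) = c/a = 1/(1.237) = 0.808407, so |z| = sqrt(0.808407) = 0.8991 for both roots.
Moduli of all roots: 0.8991, 0.8991.
All moduli strictly greater than 1? No.
Verdict: Not invertible.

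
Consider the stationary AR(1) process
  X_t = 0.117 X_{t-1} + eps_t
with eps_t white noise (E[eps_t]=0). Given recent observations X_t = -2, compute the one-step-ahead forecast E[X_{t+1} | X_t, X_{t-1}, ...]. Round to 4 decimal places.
E[X_{t+1} \mid \mathcal F_t] = -0.2340

For an AR(p) model X_t = c + sum_i phi_i X_{t-i} + eps_t, the
one-step-ahead conditional mean is
  E[X_{t+1} | X_t, ...] = c + sum_i phi_i X_{t+1-i}.
Substitute known values:
  E[X_{t+1} | ...] = (0.117) * (-2)
                   = -0.2340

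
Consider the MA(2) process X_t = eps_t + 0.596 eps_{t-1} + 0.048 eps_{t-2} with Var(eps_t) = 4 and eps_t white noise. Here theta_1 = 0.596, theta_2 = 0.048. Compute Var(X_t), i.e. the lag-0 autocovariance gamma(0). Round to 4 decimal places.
\gamma(0) = 5.4301

For an MA(q) process X_t = eps_t + sum_i theta_i eps_{t-i} with
Var(eps_t) = sigma^2, the variance is
  gamma(0) = sigma^2 * (1 + sum_i theta_i^2).
  sum_i theta_i^2 = (0.596)^2 + (0.048)^2 = 0.355216 + 0.002304 = 0.35752.
  gamma(0) = 4 * (1 + 0.35752) = 4 * 1.35752 = 5.43008, which rounds to 5.4301.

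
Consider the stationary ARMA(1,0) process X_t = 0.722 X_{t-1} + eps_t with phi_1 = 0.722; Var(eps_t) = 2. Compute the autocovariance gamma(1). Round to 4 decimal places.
\gamma(1) = 3.0164

Multiply the model equation by X_{t-k} and take expectations. With theta_0 = psi_0 = 1 and psi_j the MA(infinity) weights, this gives
  gamma(k) - sum_i phi_i gamma(k-i) = c_k,
  c_k = sigma^2 * sum_{j=k..q} theta_j psi_{j-k}   (c_k = 0 for k > q),
using gamma(-m) = gamma(m).
Pure AR (q = 0): c_0 = sigma^2 = 2, c_k = 0 for k >= 1.
Equations for k = 0 and k = 1 (AR order 1):
  gamma(0) = phi_1 gamma(1) + c_0
  gamma(1) = phi_1 gamma(0) + c_1
Substituting the second into the first: gamma(0) (1 - phi_1^2) = c_0 + phi_1 c_1, so
  gamma(0) = c_0 / (1 - phi_1^2) = 2 / (1 - (0.722)^2) = 2 / 0.478716 = 4.177842.
  gamma(1) = phi_1 gamma(0) = (0.722)(4.177842) = 3.016402.
Therefore gamma(1) = 3.0164 (to 4 decimal places).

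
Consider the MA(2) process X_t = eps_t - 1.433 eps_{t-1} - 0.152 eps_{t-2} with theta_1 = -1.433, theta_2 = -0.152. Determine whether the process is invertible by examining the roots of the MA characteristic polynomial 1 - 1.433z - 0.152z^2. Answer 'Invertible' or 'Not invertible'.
\text{Not invertible}

The MA(q) characteristic polynomial is P(z) = 1 - 1.433z - 0.152z^2.
Invertibility requires all roots to lie outside the unit circle, i.e. |z| > 1 for every root.
Set 1 + (-1.433) z + (-0.152) z^2 = 0, i.e. a z^2 + b z + c = 0 with a = -0.152, b = -1.433, c = 1.
Discriminant D = b^2 - 4ac = (-1.433)^2 - 4*(-0.152)*1 = 2.053489 - (-0.608) = 2.661489.
D >= 0, so the roots are real: z = (-b +/- sqrt(D)) / (2a) = (1.433 +/- 1.631407) / (-0.304).
  z_1 = (1.433 + 1.631407) / (-0.304) = -10.0803,   |z_1| = 10.0803.
  z_2 = (1.433 - 1.631407) / (-0.304) = 0.6527,   |z_2| = 0.6527.
Moduli of all roots: 10.0803, 0.6527.
All moduli strictly greater than 1? No.
Verdict: Not invertible.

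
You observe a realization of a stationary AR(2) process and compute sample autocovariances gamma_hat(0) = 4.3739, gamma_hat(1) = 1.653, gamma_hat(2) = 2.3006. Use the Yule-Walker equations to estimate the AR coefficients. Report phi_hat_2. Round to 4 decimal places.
\hat\phi_{2} = 0.4470

The Yule-Walker equations for an AR(p) process read, in matrix form,
  Gamma_p phi = r_p,   with   (Gamma_p)_{ij} = gamma(|i - j|),
                       (r_p)_i = gamma(i),   i,j = 1..p.
Substitute the sample gammas (Toeplitz matrix and right-hand side of size 2):
  Gamma_p = [[4.3739, 1.653], [1.653, 4.3739]]
  r_p     = [1.653, 2.3006]
Written out:
  4.3739 phi_1 + 1.653 phi_2 = 1.653
  1.653 phi_1 + 4.3739 phi_2 = 2.3006
Solve by Cramer's rule:
  det = gamma(0)^2 - gamma(1)^2 = (4.3739)^2 - (1.653)^2 = 19.13100121 - 2.732409 = 16.39859221
  phi_hat_1 = [gamma(1) gamma(0) - gamma(1) gamma(2)] / det = [(1.653)(4.3739) - (1.653)(2.3006)] / 16.39859221 = 3.4271649 / 16.39859221 = 0.209
  phi_hat_2 = [gamma(0) gamma(2) - gamma(1)^2] / det = [(4.3739)(2.3006) - (1.653)^2] / 16.39859221 = 7.33018534 / 16.39859221 = 0.447
So phi_hat = [0.2090, 0.4470].
Therefore phi_hat_2 = 0.4470.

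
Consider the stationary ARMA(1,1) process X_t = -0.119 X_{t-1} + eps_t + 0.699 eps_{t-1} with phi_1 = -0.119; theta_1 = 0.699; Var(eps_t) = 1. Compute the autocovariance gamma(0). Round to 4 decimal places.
\gamma(0) = 1.3412

Multiply the model equation by X_{t-k} and take expectations. With theta_0 = psi_0 = 1 and psi_j the MA(infinity) weights, this gives
  gamma(k) - sum_i phi_i gamma(k-i) = c_k,
  c_k = sigma^2 * sum_{j=k..q} theta_j psi_{j-k}   (c_k = 0 for k > q),
using gamma(-m) = gamma(m).
psi-weights needed (psi_j = theta_j + sum_i phi_i psi_{j-i}):
  psi_1 = theta_1 + phi_1 = 0.699 + (-0.119) = 0.58
Right-hand sides:
  c_0 = sigma^2 (1 + theta_1 psi_1) = 1 * (1 + (0.699)(0.58)) = 1 * 1.40542 = 1.40542
  c_1 = sigma^2 theta_1 = 1 * (0.699) = 0.699
  c_2 = 0
Equations for k = 0 and k = 1 (AR order 1):
  gamma(0) = phi_1 gamma(1) + c_0
  gamma(1) = phi_1 gamma(0) + c_1
Substituting the second into the first: gamma(0) (1 - phi_1^2) = c_0 + phi_1 c_1, so
  gamma(0) = (c_0 + phi_1 c_1) / (1 - phi_1^2) = (1.40542 + (-0.119)(0.699)) / (1 - (-0.119)^2) = 1.322239 / 0.985839 = 1.341232.
Therefore gamma(0) = 1.3412 (to 4 decimal places).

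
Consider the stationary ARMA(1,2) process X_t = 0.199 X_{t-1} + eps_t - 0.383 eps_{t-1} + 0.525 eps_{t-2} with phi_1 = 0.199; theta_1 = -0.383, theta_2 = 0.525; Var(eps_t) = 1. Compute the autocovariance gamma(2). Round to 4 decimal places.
\gamma(2) = 0.4803

Multiply the model equation by X_{t-k} and take expectations. With theta_0 = psi_0 = 1 and psi_j the MA(infinity) weights, this gives
  gamma(k) - sum_i phi_i gamma(k-i) = c_k,
  c_k = sigma^2 * sum_{j=k..q} theta_j psi_{j-k}   (c_k = 0 for k > q),
using gamma(-m) = gamma(m).
psi-weights needed (psi_j = theta_j + sum_i phi_i psi_{j-i}):
  psi_1 = theta_1 + phi_1 = -0.383 + (0.199) = -0.184
  psi_2 = theta_2 + phi_1 psi_1 = 0.525 + (0.199)(-0.184) = 0.488384
Right-hand sides:
  c_0 = sigma^2 (1 + theta_1 psi_1 + theta_2 psi_2) = 1 * (1 + (-0.383)(-0.184) + (0.525)(0.488384)) = 1 * 1.326874 = 1.326874
  c_1 = sigma^2 (theta_1 + theta_2 psi_1) = 1 * (-0.383 + (0.525)(-0.184)) = -0.4796
  c_2 = sigma^2 theta_2 = 1 * (0.525) = 0.525
Equations for k = 0 and k = 1 (AR order 1):
  gamma(0) = phi_1 gamma(1) + c_0
  gamma(1) = phi_1 gamma(0) + c_1
Substituting the second into the first: gamma(0) (1 - phi_1^2) = c_0 + phi_1 c_1, so
  gamma(0) = (c_0 + phi_1 c_1) / (1 - phi_1^2) = (1.326874 + (0.199)(-0.4796)) / (1 - (0.199)^2) = 1.231433 / 0.960399 = 1.28221.
  gamma(1) = phi_1 gamma(0) + c_1 = (0.199)(1.28221) + (-0.4796) = -0.22444.
For k = 2: gamma(2) = phi_1 gamma(1) + c_2
  = (0.199)(-0.22444) + (0.525) = 0.480336.
Therefore gamma(2) = 0.4803 (to 4 decimal places).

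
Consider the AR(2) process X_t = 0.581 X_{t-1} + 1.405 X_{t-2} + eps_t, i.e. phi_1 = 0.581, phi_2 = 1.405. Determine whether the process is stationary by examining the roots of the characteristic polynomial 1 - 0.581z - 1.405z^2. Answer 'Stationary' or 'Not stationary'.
\text{Not stationary}

The AR(p) characteristic polynomial is P(z) = 1 - 0.581z - 1.405z^2.
Stationarity requires all roots to lie outside the unit circle, i.e. |z| > 1 for every root.
Set 1 + (-0.581) z + (-1.405) z^2 = 0, i.e. a z^2 + b z + c = 0 with a = -1.405, b = -0.581, c = 1.
Discriminant D = b^2 - 4ac = (-0.581)^2 - 4*(-1.405)*1 = 0.337561 - (-5.62) = 5.957561.
D >= 0, so the roots are real: z = (-b +/- sqrt(D)) / (2a) = (0.581 +/- 2.440812) / (-2.81).
  z_1 = (0.581 + 2.440812) / (-2.81) = -1.0754,   |z_1| = 1.0754.
  z_2 = (0.581 - 2.440812) / (-2.81) = 0.6619,   |z_2| = 0.6619.
Moduli of all roots: 1.0754, 0.6619.
All moduli strictly greater than 1? No.
Verdict: Not stationary.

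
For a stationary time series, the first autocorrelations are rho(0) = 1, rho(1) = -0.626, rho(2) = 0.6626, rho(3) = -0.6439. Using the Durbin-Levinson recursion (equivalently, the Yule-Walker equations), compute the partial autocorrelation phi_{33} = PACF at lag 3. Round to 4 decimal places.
\phi_{33} = -0.2770

The PACF at lag k is phi_{kk}, the last component of the solution
to the Yule-Walker system G_k phi = r_k where
  (G_k)_{ij} = rho(|i - j|), (r_k)_i = rho(i), i,j = 1..k.
Equivalently, Durbin-Levinson gives phi_{kk} iteratively:
  phi_{11} = rho(1)
  phi_{kk} = [rho(k) - sum_{j=1..k-1} phi_{k-1,j} rho(k-j)]
            / [1 - sum_{j=1..k-1} phi_{k-1,j} rho(j)],
  phi_{k,j} = phi_{k-1,j} - phi_{kk} phi_{k-1,k-j},  j = 1..k-1.
Step k = 1:
  phi_11 = rho(1) = -0.626.
Step k = 2:
  phi_22 = [rho(2) - phi_11 rho(1)] / [1 - phi_11 rho(1)] = [0.6626 - (-0.626)(-0.626)] / [1 - (-0.626)(-0.626)]
         = 0.270724 / 0.608124 = 0.445179.
  Update: phi_21 = phi_11 - phi_22 phi_11 = -0.626 - (0.445179)(-0.626) = -0.347318.
Step k = 3:
  phi_33 = [rho(3) - phi_21 rho(2) - phi_22 rho(1)] / [1 - phi_21 rho(1) - phi_22 rho(2)]
    numerator   = -0.6439 - (-0.347318)(0.6626) - (0.445179)(-0.626) = -0.13508509
    denominator = 1 - (-0.347318)(-0.626) - (0.445179)(0.6626) = 0.48760338
  phi_33 = -0.13508509 / 0.48760338 = -0.277.
Therefore phi_{33} = -0.2770.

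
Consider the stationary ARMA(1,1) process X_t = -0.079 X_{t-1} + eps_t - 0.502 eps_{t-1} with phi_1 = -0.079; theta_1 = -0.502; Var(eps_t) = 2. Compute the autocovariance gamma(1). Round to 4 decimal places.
\gamma(1) = -1.2157

Multiply the model equation by X_{t-k} and take expectations. With theta_0 = psi_0 = 1 and psi_j the MA(infinity) weights, this gives
  gamma(k) - sum_i phi_i gamma(k-i) = c_k,
  c_k = sigma^2 * sum_{j=k..q} theta_j psi_{j-k}   (c_k = 0 for k > q),
using gamma(-m) = gamma(m).
psi-weights needed (psi_j = theta_j + sum_i phi_i psi_{j-i}):
  psi_1 = theta_1 + phi_1 = -0.502 + (-0.079) = -0.581
Right-hand sides:
  c_0 = sigma^2 (1 + theta_1 psi_1) = 2 * (1 + (-0.502)(-0.581)) = 2 * 1.291662 = 2.583324
  c_1 = sigma^2 theta_1 = 2 * (-0.502) = -1.004
  c_2 = 0
Equations for k = 0 and k = 1 (AR order 1):
  gamma(0) = phi_1 gamma(1) + c_0
  gamma(1) = phi_1 gamma(0) + c_1
Substituting the second into the first: gamma(0) (1 - phi_1^2) = c_0 + phi_1 c_1, so
  gamma(0) = (c_0 + phi_1 c_1) / (1 - phi_1^2) = (2.583324 + (-0.079)(-1.004)) / (1 - (-0.079)^2) = 2.66264 / 0.993759 = 2.679362.
  gamma(1) = phi_1 gamma(0) + c_1 = (-0.079)(2.679362) + (-1.004) = -1.21567.
Therefore gamma(1) = -1.2157 (to 4 decimal places).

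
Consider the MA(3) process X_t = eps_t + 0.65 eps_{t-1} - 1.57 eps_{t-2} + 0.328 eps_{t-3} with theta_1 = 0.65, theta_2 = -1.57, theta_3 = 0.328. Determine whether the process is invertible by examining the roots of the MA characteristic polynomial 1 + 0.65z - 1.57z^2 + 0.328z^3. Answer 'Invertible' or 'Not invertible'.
\text{Not invertible}

The MA(q) characteristic polynomial is P(z) = 1 + 0.65z - 1.57z^2 + 0.328z^3.
Invertibility requires all roots to lie outside the unit circle, i.e. |z| > 1 for every root.
Degree 3: look for a simple real root z0 first, then factor out (1 - z/z0) and solve the remaining quadratic.
Testing z0 = 1.25: P(1.25) = 1 + (0.65)(1.25) + (-1.57)(1.25)^2 + (0.328)(1.25)^3
  = 1 + (0.8125) + (-2.453125) + (0.640625) = 0.  So z_0 = 1.25 is a root, |z_0| = 1.25.
Divide out the factor (1 - 0.8 z) = (1 - z/z0) (since 1/z0 = 0.8):
  P(z) = (1 - 0.8 z)(1 + (1.45) z + (-0.41) z^2)
  [check: z-coef 1.45 - (0.8) = 0.65; z^2-coef -0.41 - (0.8)(1.45) = -1.57; z^3-coef -(0.8)(-0.41) = 0.328.]
Remaining roots from the quadratic factor 1 + (1.45) z + (-0.41) z^2:
  Set 1 + (1.45) z + (-0.41) z^2 = 0, i.e. a z^2 + b z + c = 0 with a = -0.41, b = 1.45, c = 1.
  Discriminant D = b^2 - 4ac = (1.45)^2 - 4*(-0.41)*1 = 2.1025 - (-1.64) = 3.7425.
  D >= 0, so the roots are real: z = (-b +/- sqrt(D)) / (2a) = (-1.45 +/- 1.934554) / (-0.82).
    z_1 = (-1.45 + 1.934554) / (-0.82) = -0.5909,   |z_1| = 0.5909.
    z_2 = (-1.45 - 1.934554) / (-0.82) = 4.1275,   |z_2| = 4.1275.
Moduli of all roots: 1.2500, 0.5909, 4.1275.
All moduli strictly greater than 1? No.
Verdict: Not invertible.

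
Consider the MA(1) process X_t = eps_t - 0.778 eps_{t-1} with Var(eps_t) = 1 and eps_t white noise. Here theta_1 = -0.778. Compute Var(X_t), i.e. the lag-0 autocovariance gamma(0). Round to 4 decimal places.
\gamma(0) = 1.6053

For an MA(q) process X_t = eps_t + sum_i theta_i eps_{t-i} with
Var(eps_t) = sigma^2, the variance is
  gamma(0) = sigma^2 * (1 + sum_i theta_i^2).
  sum_i theta_i^2 = (-0.778)^2 = 0.605284.
  gamma(0) = 1 * (1 + 0.605284) = 1 * 1.605284 = 1.605284, which rounds to 1.6053.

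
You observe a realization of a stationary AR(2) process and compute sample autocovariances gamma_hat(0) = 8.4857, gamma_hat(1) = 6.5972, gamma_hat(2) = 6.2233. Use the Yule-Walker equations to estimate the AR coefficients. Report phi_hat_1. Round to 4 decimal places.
\hat\phi_{1} = 0.5240

The Yule-Walker equations for an AR(p) process read, in matrix form,
  Gamma_p phi = r_p,   with   (Gamma_p)_{ij} = gamma(|i - j|),
                       (r_p)_i = gamma(i),   i,j = 1..p.
Substitute the sample gammas (Toeplitz matrix and right-hand side of size 2):
  Gamma_p = [[8.4857, 6.5972], [6.5972, 8.4857]]
  r_p     = [6.5972, 6.2233]
Written out:
  8.4857 phi_1 + 6.5972 phi_2 = 6.5972
  6.5972 phi_1 + 8.4857 phi_2 = 6.2233
Solve by Cramer's rule:
  det = gamma(0)^2 - gamma(1)^2 = (8.4857)^2 - (6.5972)^2 = 72.00710449 - 43.52304784 = 28.48405665
  phi_hat_1 = [gamma(1) gamma(0) - gamma(1) gamma(2)] / det = [(6.5972)(8.4857) - (6.5972)(6.2233)] / 28.48405665 = 14.92550528 / 28.48405665 = 0.524
  phi_hat_2 = [gamma(0) gamma(2) - gamma(1)^2] / det = [(8.4857)(6.2233) - (6.5972)^2] / 28.48405665 = 9.28600897 / 28.48405665 = 0.326
So phi_hat = [0.5240, 0.3260].
Therefore phi_hat_1 = 0.5240.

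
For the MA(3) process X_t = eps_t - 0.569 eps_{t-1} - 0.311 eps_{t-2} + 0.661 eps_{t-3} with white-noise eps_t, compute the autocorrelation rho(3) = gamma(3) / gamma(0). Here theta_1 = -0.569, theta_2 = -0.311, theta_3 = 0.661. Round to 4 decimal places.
\rho(3) = 0.3559

For an MA(q) process with theta_0 = 1, the autocovariance is
  gamma(k) = sigma^2 * sum_{i=0..q-k} theta_i * theta_{i+k},
and rho(k) = gamma(k) / gamma(0). Sigma^2 cancels.
  numerator   = (1)*(0.661) = 0.661.
  denominator = (1)^2 + (-0.569)^2 + (-0.311)^2 + (0.661)^2 = 1.857403.
  rho(3) = 0.661 / 1.857403 = 0.3559.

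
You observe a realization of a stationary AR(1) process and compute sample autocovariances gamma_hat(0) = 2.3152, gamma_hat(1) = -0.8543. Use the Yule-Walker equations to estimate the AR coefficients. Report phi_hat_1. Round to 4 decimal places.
\hat\phi_{1} = -0.3690

The Yule-Walker equations for an AR(p) process read, in matrix form,
  Gamma_p phi = r_p,   with   (Gamma_p)_{ij} = gamma(|i - j|),
                       (r_p)_i = gamma(i),   i,j = 1..p.
Substitute the sample gammas (Toeplitz matrix and right-hand side of size 1):
  Gamma_p = [[2.3152]]
  r_p     = [-0.8543]
With p = 1 this is the single equation gamma(0) phi_1 = gamma(1):
  phi_hat_1 = gamma(1) / gamma(0) = -0.8543 / 2.3152 = -0.3690.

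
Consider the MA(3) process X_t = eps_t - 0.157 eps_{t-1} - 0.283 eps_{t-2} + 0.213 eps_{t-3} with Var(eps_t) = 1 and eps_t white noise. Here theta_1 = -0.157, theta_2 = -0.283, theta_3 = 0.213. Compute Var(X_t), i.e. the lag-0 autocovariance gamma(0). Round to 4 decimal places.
\gamma(0) = 1.1501

For an MA(q) process X_t = eps_t + sum_i theta_i eps_{t-i} with
Var(eps_t) = sigma^2, the variance is
  gamma(0) = sigma^2 * (1 + sum_i theta_i^2).
  sum_i theta_i^2 = (-0.157)^2 + (-0.283)^2 + (0.213)^2 = 0.024649 + 0.080089 + 0.045369 = 0.150107.
  gamma(0) = 1 * (1 + 0.150107) = 1 * 1.150107 = 1.150107, which rounds to 1.1501.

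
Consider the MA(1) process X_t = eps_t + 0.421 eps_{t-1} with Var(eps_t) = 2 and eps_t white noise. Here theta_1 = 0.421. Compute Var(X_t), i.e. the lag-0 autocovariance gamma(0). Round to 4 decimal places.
\gamma(0) = 2.3545

For an MA(q) process X_t = eps_t + sum_i theta_i eps_{t-i} with
Var(eps_t) = sigma^2, the variance is
  gamma(0) = sigma^2 * (1 + sum_i theta_i^2).
  sum_i theta_i^2 = (0.421)^2 = 0.177241.
  gamma(0) = 2 * (1 + 0.177241) = 2 * 1.177241 = 2.354482, which rounds to 2.3545.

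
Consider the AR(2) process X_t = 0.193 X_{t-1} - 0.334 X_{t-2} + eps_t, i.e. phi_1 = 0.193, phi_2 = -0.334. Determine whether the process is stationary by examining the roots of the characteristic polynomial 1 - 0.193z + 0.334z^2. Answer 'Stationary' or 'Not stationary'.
\text{Stationary}

The AR(p) characteristic polynomial is P(z) = 1 - 0.193z + 0.334z^2.
Stationarity requires all roots to lie outside the unit circle, i.e. |z| > 1 for every root.
Set 1 + (-0.193) z + (0.334) z^2 = 0, i.e. a z^2 + b z + c = 0 with a = 0.334, b = -0.193, c = 1.
Discriminant D = b^2 - 4ac = (-0.193)^2 - 4*(0.334)*1 = 0.037249 - (1.336) = -1.298751.
D < 0, so the roots are the complex-conjugate pair z = (-b +/- i sqrt(-D)) / (2a) = 0.2889 +/- 1.706i.
For a conjugate pair |z|^2 = z * conj(z) = (product of roots) = c/a = 1/(0.334) = 2.994012, so |z| = sqrt(2.994012) = 1.7303 for both roots.
Moduli of all roots: 1.7303, 1.7303.
All moduli strictly greater than 1? Yes.
Verdict: Stationary.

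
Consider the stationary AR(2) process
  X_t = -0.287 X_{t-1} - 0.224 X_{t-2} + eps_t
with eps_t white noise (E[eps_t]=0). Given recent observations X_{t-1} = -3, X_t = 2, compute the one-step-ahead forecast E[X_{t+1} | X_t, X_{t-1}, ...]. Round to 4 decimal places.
E[X_{t+1} \mid \mathcal F_t] = 0.0980

For an AR(p) model X_t = c + sum_i phi_i X_{t-i} + eps_t, the
one-step-ahead conditional mean is
  E[X_{t+1} | X_t, ...] = c + sum_i phi_i X_{t+1-i}.
Substitute known values:
  E[X_{t+1} | ...] = (-0.287) * (2) + (-0.224) * (-3)
                   = 0.0980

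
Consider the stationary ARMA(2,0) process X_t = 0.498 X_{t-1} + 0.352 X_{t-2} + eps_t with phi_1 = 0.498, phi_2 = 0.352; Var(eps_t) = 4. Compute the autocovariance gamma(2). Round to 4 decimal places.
\gamma(2) = 8.1942

Multiply the model equation by X_{t-k} and take expectations. With theta_0 = psi_0 = 1 and psi_j the MA(infinity) weights, this gives
  gamma(k) - sum_i phi_i gamma(k-i) = c_k,
  c_k = sigma^2 * sum_{j=k..q} theta_j psi_{j-k}   (c_k = 0 for k > q),
using gamma(-m) = gamma(m).
Pure AR (q = 0): c_0 = sigma^2 = 4, c_k = 0 for k >= 1.
Equations for k = 0, 1, 2 (AR order 2, c_2 = 0):
  (E0) gamma(0) = phi_1 gamma(1) + phi_2 gamma(2) + c_0
  (E1) gamma(1) = phi_1 gamma(0) + phi_2 gamma(1) + c_1
  (E2) gamma(2) = phi_1 gamma(1) + phi_2 gamma(0)
From (E1): gamma(1) = A gamma(0) + B with
  A = phi_1 / (1 - phi_2) = 0.498 / 0.648 = 0.768519,   B = c_1 / (1 - phi_2) = 0 / 0.648 = 0.
Insert (E2) into (E0): gamma(0) (1 - phi_2^2) = phi_1 (1 + phi_2) gamma(1) + c_0.
  phi_1 (1 + phi_2) = (0.498)(1.352) = 0.673296,   1 - phi_2^2 = 0.876096.
Replace gamma(1) by A gamma(0) + B and collect gamma(0):
  gamma(0) [0.876096 - (0.673296)(0.768519)] = c_0 = 4
  gamma(0) * 0.358656 = 4
  gamma(0) = 4 / 0.358656 = 11.152762.
  gamma(1) = A gamma(0) = (0.768519)(11.152762) = 8.571104.
  gamma(2) = phi_1 gamma(1) + phi_2 gamma(0) = (0.498)(8.571104) + (0.352)(11.152762) = 8.194182.
Therefore gamma(2) = 8.1942 (to 4 decimal places).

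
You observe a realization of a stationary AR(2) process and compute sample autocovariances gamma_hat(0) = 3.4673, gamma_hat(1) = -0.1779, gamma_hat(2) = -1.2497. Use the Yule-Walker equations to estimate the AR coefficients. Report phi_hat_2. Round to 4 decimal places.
\hat\phi_{2} = -0.3640

The Yule-Walker equations for an AR(p) process read, in matrix form,
  Gamma_p phi = r_p,   with   (Gamma_p)_{ij} = gamma(|i - j|),
                       (r_p)_i = gamma(i),   i,j = 1..p.
Substitute the sample gammas (Toeplitz matrix and right-hand side of size 2):
  Gamma_p = [[3.4673, -0.1779], [-0.1779, 3.4673]]
  r_p     = [-0.1779, -1.2497]
Written out:
  3.4673 phi_1 - 0.1779 phi_2 = -0.1779
  -0.1779 phi_1 + 3.4673 phi_2 = -1.2497
Solve by Cramer's rule:
  det = gamma(0)^2 - gamma(1)^2 = (3.4673)^2 - (-0.1779)^2 = 12.02216929 - 0.03164841 = 11.99052088
  phi_hat_1 = [gamma(1) gamma(0) - gamma(1) gamma(2)] / det = [(-0.1779)(3.4673) - (-0.1779)(-1.2497)] / 11.99052088 = -0.8391543 / 11.99052088 = -0.07
  phi_hat_2 = [gamma(0) gamma(2) - gamma(1)^2] / det = [(3.4673)(-1.2497) - (-0.1779)^2] / 11.99052088 = -4.36473322 / 11.99052088 = -0.364
So phi_hat = [-0.0700, -0.3640].
Therefore phi_hat_2 = -0.3640.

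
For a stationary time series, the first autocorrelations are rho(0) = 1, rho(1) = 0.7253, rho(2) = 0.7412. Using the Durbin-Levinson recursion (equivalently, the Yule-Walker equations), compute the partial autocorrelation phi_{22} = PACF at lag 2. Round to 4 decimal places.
\phi_{22} = 0.4539

The PACF at lag k is phi_{kk}, the last component of the solution
to the Yule-Walker system G_k phi = r_k where
  (G_k)_{ij} = rho(|i - j|), (r_k)_i = rho(i), i,j = 1..k.
Equivalently, Durbin-Levinson gives phi_{kk} iteratively:
  phi_{11} = rho(1)
  phi_{kk} = [rho(k) - sum_{j=1..k-1} phi_{k-1,j} rho(k-j)]
            / [1 - sum_{j=1..k-1} phi_{k-1,j} rho(j)],
  phi_{k,j} = phi_{k-1,j} - phi_{kk} phi_{k-1,k-j},  j = 1..k-1.
Step k = 1:
  phi_11 = rho(1) = 0.7253.
Step k = 2:
  phi_22 = [rho(2) - phi_11 rho(1)] / [1 - phi_11 rho(1)] = [0.7412 - (0.7253)(0.7253)] / [1 - (0.7253)(0.7253)]
         = 0.21513991 / 0.47393991 = 0.4539.
Therefore phi_{22} = 0.4539.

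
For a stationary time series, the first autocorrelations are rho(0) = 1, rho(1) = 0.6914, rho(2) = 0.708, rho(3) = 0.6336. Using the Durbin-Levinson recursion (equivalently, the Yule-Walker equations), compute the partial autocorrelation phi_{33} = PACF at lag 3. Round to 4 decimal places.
\phi_{33} = 0.1311

The PACF at lag k is phi_{kk}, the last component of the solution
to the Yule-Walker system G_k phi = r_k where
  (G_k)_{ij} = rho(|i - j|), (r_k)_i = rho(i), i,j = 1..k.
Equivalently, Durbin-Levinson gives phi_{kk} iteratively:
  phi_{11} = rho(1)
  phi_{kk} = [rho(k) - sum_{j=1..k-1} phi_{k-1,j} rho(k-j)]
            / [1 - sum_{j=1..k-1} phi_{k-1,j} rho(j)],
  phi_{k,j} = phi_{k-1,j} - phi_{kk} phi_{k-1,k-j},  j = 1..k-1.
Step k = 1:
  phi_11 = rho(1) = 0.6914.
Step k = 2:
  phi_22 = [rho(2) - phi_11 rho(1)] / [1 - phi_11 rho(1)] = [0.708 - (0.6914)(0.6914)] / [1 - (0.6914)(0.6914)]
         = 0.22996604 / 0.52196604 = 0.440577.
  Update: phi_21 = phi_11 - phi_22 phi_11 = 0.6914 - (0.440577)(0.6914) = 0.386785.
Step k = 3:
  phi_33 = [rho(3) - phi_21 rho(2) - phi_22 rho(1)] / [1 - phi_21 rho(1) - phi_22 rho(2)]
    numerator   = 0.6336 - (0.386785)(0.708) - (0.440577)(0.6914) = 0.05514131
    denominator = 1 - (0.386785)(0.6914) - (0.440577)(0.708) = 0.42064838
  phi_33 = 0.05514131 / 0.42064838 = 0.1311.
Therefore phi_{33} = 0.1311.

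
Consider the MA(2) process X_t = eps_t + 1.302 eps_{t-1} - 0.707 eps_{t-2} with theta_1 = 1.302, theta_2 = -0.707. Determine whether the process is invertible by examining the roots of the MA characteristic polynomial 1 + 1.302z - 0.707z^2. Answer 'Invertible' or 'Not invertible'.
\text{Not invertible}

The MA(q) characteristic polynomial is P(z) = 1 + 1.302z - 0.707z^2.
Invertibility requires all roots to lie outside the unit circle, i.e. |z| > 1 for every root.
Set 1 + (1.302) z + (-0.707) z^2 = 0, i.e. a z^2 + b z + c = 0 with a = -0.707, b = 1.302, c = 1.
Discriminant D = b^2 - 4ac = (1.302)^2 - 4*(-0.707)*1 = 1.695204 - (-2.828) = 4.523204.
D >= 0, so the roots are real: z = (-b +/- sqrt(D)) / (2a) = (-1.302 +/- 2.126783) / (-1.414).
  z_1 = (-1.302 + 2.126783) / (-1.414) = -0.5833,   |z_1| = 0.5833.
  z_2 = (-1.302 - 2.126783) / (-1.414) = 2.4249,   |z_2| = 2.4249.
Moduli of all roots: 0.5833, 2.4249.
All moduli strictly greater than 1? No.
Verdict: Not invertible.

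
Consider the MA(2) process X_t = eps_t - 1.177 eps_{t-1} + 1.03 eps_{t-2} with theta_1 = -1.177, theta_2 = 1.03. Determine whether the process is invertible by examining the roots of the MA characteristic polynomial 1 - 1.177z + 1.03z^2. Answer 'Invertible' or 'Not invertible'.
\text{Not invertible}

The MA(q) characteristic polynomial is P(z) = 1 - 1.177z + 1.03z^2.
Invertibility requires all roots to lie outside the unit circle, i.e. |z| > 1 for every root.
Set 1 + (-1.177) z + (1.03) z^2 = 0, i.e. a z^2 + b z + c = 0 with a = 1.03, b = -1.177, c = 1.
Discriminant D = b^2 - 4ac = (-1.177)^2 - 4*(1.03)*1 = 1.385329 - (4.12) = -2.734671.
D < 0, so the roots are the complex-conjugate pair z = (-b +/- i sqrt(-D)) / (2a) = 0.5714 +/- 0.8028i.
For a conjugate pair |z|^2 = z * conj(z) = (product of roots) = c/a = 1/(1.03) = 0.970874, so |z| = sqrt(0.970874) = 0.9853 for both roots.
Moduli of all roots: 0.9853, 0.9853.
All moduli strictly greater than 1? No.
Verdict: Not invertible.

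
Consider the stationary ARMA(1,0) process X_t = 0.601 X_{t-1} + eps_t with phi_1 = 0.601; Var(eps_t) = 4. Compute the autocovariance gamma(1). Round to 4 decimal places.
\gamma(1) = 3.7633

Multiply the model equation by X_{t-k} and take expectations. With theta_0 = psi_0 = 1 and psi_j the MA(infinity) weights, this gives
  gamma(k) - sum_i phi_i gamma(k-i) = c_k,
  c_k = sigma^2 * sum_{j=k..q} theta_j psi_{j-k}   (c_k = 0 for k > q),
using gamma(-m) = gamma(m).
Pure AR (q = 0): c_0 = sigma^2 = 4, c_k = 0 for k >= 1.
Equations for k = 0 and k = 1 (AR order 1):
  gamma(0) = phi_1 gamma(1) + c_0
  gamma(1) = phi_1 gamma(0) + c_1
Substituting the second into the first: gamma(0) (1 - phi_1^2) = c_0 + phi_1 c_1, so
  gamma(0) = c_0 / (1 - phi_1^2) = 4 / (1 - (0.601)^2) = 4 / 0.638799 = 6.261751.
  gamma(1) = phi_1 gamma(0) = (0.601)(6.261751) = 3.763312.
Therefore gamma(1) = 3.7633 (to 4 decimal places).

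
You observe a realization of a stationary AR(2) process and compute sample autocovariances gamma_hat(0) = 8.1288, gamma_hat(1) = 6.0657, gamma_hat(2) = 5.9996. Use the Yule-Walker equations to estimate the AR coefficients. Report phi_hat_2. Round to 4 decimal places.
\hat\phi_{2} = 0.4090

The Yule-Walker equations for an AR(p) process read, in matrix form,
  Gamma_p phi = r_p,   with   (Gamma_p)_{ij} = gamma(|i - j|),
                       (r_p)_i = gamma(i),   i,j = 1..p.
Substitute the sample gammas (Toeplitz matrix and right-hand side of size 2):
  Gamma_p = [[8.1288, 6.0657], [6.0657, 8.1288]]
  r_p     = [6.0657, 5.9996]
Written out:
  8.1288 phi_1 + 6.0657 phi_2 = 6.0657
  6.0657 phi_1 + 8.1288 phi_2 = 5.9996
Solve by Cramer's rule:
  det = gamma(0)^2 - gamma(1)^2 = (8.1288)^2 - (6.0657)^2 = 66.07738944 - 36.79271649 = 29.28467295
  phi_hat_1 = [gamma(1) gamma(0) - gamma(1) gamma(2)] / det = [(6.0657)(8.1288) - (6.0657)(5.9996)] / 29.28467295 = 12.91508844 / 29.28467295 = 0.441
  phi_hat_2 = [gamma(0) gamma(2) - gamma(1)^2] / det = [(8.1288)(5.9996) - (6.0657)^2] / 29.28467295 = 11.97683199 / 29.28467295 = 0.409
So phi_hat = [0.4410, 0.4090].
Therefore phi_hat_2 = 0.4090.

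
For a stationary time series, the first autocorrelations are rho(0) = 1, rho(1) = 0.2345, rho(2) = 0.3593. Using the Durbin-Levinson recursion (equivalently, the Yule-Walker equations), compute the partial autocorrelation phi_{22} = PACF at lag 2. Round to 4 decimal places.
\phi_{22} = 0.3220

The PACF at lag k is phi_{kk}, the last component of the solution
to the Yule-Walker system G_k phi = r_k where
  (G_k)_{ij} = rho(|i - j|), (r_k)_i = rho(i), i,j = 1..k.
Equivalently, Durbin-Levinson gives phi_{kk} iteratively:
  phi_{11} = rho(1)
  phi_{kk} = [rho(k) - sum_{j=1..k-1} phi_{k-1,j} rho(k-j)]
            / [1 - sum_{j=1..k-1} phi_{k-1,j} rho(j)],
  phi_{k,j} = phi_{k-1,j} - phi_{kk} phi_{k-1,k-j},  j = 1..k-1.
Step k = 1:
  phi_11 = rho(1) = 0.2345.
Step k = 2:
  phi_22 = [rho(2) - phi_11 rho(1)] / [1 - phi_11 rho(1)] = [0.3593 - (0.2345)(0.2345)] / [1 - (0.2345)(0.2345)]
         = 0.30430975 / 0.94500975 = 0.322.
Therefore phi_{22} = 0.3220.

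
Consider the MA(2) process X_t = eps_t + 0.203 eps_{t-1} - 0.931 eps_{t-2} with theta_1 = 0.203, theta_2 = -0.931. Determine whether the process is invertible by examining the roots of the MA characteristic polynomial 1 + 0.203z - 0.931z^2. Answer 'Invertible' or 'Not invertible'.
\text{Not invertible}

The MA(q) characteristic polynomial is P(z) = 1 + 0.203z - 0.931z^2.
Invertibility requires all roots to lie outside the unit circle, i.e. |z| > 1 for every root.
Set 1 + (0.203) z + (-0.931) z^2 = 0, i.e. a z^2 + b z + c = 0 with a = -0.931, b = 0.203, c = 1.
Discriminant D = b^2 - 4ac = (0.203)^2 - 4*(-0.931)*1 = 0.041209 - (-3.724) = 3.765209.
D >= 0, so the roots are real: z = (-b +/- sqrt(D)) / (2a) = (-0.203 +/- 1.940415) / (-1.862).
  z_1 = (-0.203 + 1.940415) / (-1.862) = -0.9331,   |z_1| = 0.9331.
  z_2 = (-0.203 - 1.940415) / (-1.862) = 1.1511,   |z_2| = 1.1511.
Moduli of all roots: 0.9331, 1.1511.
All moduli strictly greater than 1? No.
Verdict: Not invertible.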